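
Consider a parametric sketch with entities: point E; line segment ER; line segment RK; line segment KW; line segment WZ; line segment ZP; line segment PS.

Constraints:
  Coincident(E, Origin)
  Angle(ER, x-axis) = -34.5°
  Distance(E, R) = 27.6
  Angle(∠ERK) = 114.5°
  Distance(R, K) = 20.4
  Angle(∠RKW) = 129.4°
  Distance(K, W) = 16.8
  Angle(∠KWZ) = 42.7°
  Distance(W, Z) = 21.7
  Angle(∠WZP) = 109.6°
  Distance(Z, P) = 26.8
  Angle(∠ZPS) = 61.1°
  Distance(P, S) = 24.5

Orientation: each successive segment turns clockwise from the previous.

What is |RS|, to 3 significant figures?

29.0

E is at the origin; ER runs at -34.5° with length 27.6, so R = (22.7, -15.6). ∠ERK = 114.5° gives RK at -100° from the x-axis; with |RK| = 20.4, K = (19.2, -35.7). ∠RKW = 129.4° gives KW at -151° from the x-axis; with |KW| = 16.8, W = (4.57, -44.0). ∠KWZ = 42.7° gives WZ at 72.1° from the x-axis; with |WZ| = 21.7, Z = (11.2, -23.3). ∠WZP = 109.6° gives ZP at 1.70° from the x-axis; with |ZP| = 26.8, P = (38.0, -22.5). ∠ZPS = 61.1° gives PS at -117° from the x-axis; with |PS| = 24.5, S = (26.8, -44.3). Then |RS| = |S − R| = 29.0.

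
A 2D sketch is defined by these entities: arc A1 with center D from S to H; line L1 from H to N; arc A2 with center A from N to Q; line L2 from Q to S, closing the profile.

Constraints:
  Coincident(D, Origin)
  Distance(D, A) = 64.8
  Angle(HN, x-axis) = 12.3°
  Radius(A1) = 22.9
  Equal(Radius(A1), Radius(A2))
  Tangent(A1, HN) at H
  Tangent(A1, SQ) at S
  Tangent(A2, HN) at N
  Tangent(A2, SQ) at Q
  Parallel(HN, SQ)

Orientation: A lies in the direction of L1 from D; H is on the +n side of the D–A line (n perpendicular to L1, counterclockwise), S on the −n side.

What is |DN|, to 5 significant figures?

68.727

Tangency of A1 to both parallel lines with radius 22.9 puts H and S at D ± 22.9·n: H = (-4.8784, 22.374), S = (4.8784, -22.374). Equal radii place N and Q the same way about A: N = A + 22.9·n = (58.434, 36.179), Q = A − 22.9·n = (68.191, -8.5700). Then |DN| = |N − D| = 68.727.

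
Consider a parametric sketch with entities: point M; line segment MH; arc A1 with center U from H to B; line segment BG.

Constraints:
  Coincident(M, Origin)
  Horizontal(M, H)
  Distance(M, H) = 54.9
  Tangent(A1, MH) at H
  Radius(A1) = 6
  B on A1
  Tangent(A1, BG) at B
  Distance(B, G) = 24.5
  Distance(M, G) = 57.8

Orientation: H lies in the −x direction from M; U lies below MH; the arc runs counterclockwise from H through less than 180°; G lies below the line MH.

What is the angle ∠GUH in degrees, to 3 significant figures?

167°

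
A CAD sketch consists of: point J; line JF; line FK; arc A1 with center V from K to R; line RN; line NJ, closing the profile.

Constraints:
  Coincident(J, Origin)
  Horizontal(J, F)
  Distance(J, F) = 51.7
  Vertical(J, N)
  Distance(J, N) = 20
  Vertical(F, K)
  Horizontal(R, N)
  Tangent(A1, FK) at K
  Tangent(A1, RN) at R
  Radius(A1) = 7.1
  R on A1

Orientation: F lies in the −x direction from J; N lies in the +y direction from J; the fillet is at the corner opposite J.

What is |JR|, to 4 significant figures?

48.88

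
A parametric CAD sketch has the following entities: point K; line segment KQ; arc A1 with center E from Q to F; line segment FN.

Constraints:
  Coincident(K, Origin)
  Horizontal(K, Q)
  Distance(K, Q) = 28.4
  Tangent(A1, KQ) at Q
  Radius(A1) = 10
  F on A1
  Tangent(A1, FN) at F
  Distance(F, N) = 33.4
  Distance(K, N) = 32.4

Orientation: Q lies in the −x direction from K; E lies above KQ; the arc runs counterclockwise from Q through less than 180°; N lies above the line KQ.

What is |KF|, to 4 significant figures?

20.55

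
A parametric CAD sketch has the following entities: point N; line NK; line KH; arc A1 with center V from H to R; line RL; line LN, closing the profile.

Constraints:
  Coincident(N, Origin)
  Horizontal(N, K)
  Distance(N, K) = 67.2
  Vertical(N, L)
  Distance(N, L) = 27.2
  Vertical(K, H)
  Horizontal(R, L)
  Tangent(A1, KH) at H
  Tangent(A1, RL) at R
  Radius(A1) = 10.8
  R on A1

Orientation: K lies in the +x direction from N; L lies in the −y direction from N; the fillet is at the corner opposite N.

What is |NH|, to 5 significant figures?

69.172

The virtual corner opposite N is at (67.200, -27.200). The tangent condition forces VH to be normal to KH and the tangent condition forces VR to be normal to RL, with radius 10.8, so the center V sits 10.8 in from both sides at V = (56.400, -16.400). That places the tangent points at H = (67.200, -16.400) on KH and R = (56.400, -27.200) on RL. Then |NH| = |H − N| = 69.172.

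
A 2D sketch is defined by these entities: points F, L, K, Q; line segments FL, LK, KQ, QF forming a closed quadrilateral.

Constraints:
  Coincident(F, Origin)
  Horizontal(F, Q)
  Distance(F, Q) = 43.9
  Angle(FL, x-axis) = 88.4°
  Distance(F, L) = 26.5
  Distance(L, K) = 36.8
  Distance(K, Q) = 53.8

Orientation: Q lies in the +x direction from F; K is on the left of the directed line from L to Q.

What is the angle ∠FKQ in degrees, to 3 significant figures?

45.8°

F is at the origin; F and Q share the same y with |FQ| = 43.9 and Q in +x, so Q = (43.9, 0). FL runs at 88.4° with |FL| = 26.5, so L = (0.740, 26.5). K is determined by |LK| = 36.8 and |KQ| = 53.8 together: it lies at the intersection of circle(L, 36.8) and circle(Q, 53.8). With |LQ| = 50.6, the foot of the radical line on LQ is 10.1 from L and the perpendicular offset is √(36.8² − 10.1²) = 35.4. Taking the left-of-LQ solution: K = (27.9, 51.4).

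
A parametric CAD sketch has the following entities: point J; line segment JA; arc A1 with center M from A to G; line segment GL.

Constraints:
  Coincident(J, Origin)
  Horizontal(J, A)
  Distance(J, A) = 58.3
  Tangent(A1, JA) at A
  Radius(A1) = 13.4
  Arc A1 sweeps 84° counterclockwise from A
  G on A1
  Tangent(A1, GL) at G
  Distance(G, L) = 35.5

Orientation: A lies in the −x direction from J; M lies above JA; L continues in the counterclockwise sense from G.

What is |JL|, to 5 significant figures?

62.772

On A1, A sits at bearing -90° from M; an 84° counterclockwise sweep puts G at bearing -6°, so G = M + 13.4·(cos -6°, sin -6°) = (-44.973, 11.999). The tangent condition forces MG to be normal to GL, so GL runs along (−sin -6°, cos -6°); with |GL| = 35.5, L = (-41.263, 47.305). Then |JL| = |L − J| = 62.772.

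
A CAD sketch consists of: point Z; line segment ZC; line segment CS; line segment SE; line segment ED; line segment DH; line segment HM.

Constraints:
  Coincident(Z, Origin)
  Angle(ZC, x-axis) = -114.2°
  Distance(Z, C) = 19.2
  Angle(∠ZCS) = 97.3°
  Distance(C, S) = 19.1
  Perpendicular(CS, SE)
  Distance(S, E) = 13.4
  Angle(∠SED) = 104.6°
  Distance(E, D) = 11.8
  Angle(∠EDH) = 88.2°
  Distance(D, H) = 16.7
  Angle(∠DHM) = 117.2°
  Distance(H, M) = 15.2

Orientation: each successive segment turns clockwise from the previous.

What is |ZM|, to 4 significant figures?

33.93

∠EDH = 88.2° gives DH at -94.10° from the x-axis; with |DH| = 16.7, H = (-11.65, -16.27). ∠DHM = 117.2° gives HM at -156.9° from the x-axis; with |HM| = 15.2, M = (-25.64, -22.23). Then |ZM| = |M − Z| = 33.93.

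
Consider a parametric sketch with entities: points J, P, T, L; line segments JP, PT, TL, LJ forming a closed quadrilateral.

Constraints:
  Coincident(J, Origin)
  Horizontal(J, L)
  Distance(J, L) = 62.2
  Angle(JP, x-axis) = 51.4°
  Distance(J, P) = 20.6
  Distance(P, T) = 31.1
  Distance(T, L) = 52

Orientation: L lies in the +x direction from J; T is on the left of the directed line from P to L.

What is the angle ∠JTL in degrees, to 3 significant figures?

73.7°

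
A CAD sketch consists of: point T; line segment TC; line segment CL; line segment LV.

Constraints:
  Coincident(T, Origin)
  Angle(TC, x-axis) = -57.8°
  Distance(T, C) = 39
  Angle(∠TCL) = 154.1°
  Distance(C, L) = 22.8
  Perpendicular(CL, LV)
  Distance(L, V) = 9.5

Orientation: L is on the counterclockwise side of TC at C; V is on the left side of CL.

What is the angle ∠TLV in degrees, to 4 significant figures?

73.60°

∠TCL = 154.1°, so CL runs at -57.8° + (180° − 154.1°) = -31.90° from the x-axis; with |CL| = 22.8, L = C + 22.8·(cos -31.90°, sin -31.90°) = (40.14, -45.05). The perpendicularity gives LV at right angles to CL; with |LV| = 9.5 on the left of CL, V = L + 9.5·(0.5284, 0.8490) = (45.16, -36.98). Then cos ∠TLV = LT·LV / (|LT||LV|), giving 73.60°.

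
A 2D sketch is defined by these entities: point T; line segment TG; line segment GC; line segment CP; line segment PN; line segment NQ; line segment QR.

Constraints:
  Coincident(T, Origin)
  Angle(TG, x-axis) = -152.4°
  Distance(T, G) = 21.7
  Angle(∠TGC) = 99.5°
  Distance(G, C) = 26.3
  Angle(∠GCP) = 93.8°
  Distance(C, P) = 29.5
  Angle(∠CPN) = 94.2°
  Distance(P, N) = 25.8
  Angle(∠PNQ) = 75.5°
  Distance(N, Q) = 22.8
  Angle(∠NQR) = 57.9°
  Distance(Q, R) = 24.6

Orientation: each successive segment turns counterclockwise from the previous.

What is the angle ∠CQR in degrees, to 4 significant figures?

64.87°

T is at the origin; TG runs at -152.4° with length 21.7, so G = (-19.23, -10.05). ∠TGC = 99.5° gives GC at -71.90° from the x-axis; with |GC| = 26.3, C = (-11.06, -35.05). ∠GCP = 93.8° gives CP at 14.30° from the x-axis; with |CP| = 29.5, P = (17.53, -27.77). ∠CPN = 94.2° gives PN at 100.1° from the x-axis; with |PN| = 25.8, N = (13.00, -2.365). ∠PNQ = 75.5° gives NQ at -155.4° from the x-axis; with |NQ| = 22.8, Q = (-7.729, -11.86). ∠NQR = 57.9° gives QR at -33.30° from the x-axis; with |QR| = 24.6, R = (12.83, -25.36). Then cos ∠CQR = QC·QR / (|QC||QR|), giving 64.87°.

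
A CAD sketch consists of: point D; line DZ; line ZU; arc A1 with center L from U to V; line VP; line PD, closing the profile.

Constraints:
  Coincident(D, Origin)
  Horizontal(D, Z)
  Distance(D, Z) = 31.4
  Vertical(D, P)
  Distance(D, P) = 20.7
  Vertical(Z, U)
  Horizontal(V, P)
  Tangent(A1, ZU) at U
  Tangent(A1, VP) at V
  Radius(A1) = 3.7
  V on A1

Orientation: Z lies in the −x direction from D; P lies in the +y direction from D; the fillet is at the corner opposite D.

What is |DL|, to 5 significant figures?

32.501

D is at the origin; D and Z share the same y with |DZ| = 31.4 and Z on the −x side, so Z = (-31.400, 0.0000). DP is vertical with |DP| = 20.7 and P on the +y side, so P = (0.0000, 20.700). The virtual corner opposite D is at (-31.400, 20.700). A1 meets ZU tangentially, so LU is at right angles to ZU and since A1 is tangent to VP there, LV ⟂ VP, with radius 3.7, so the center L sits 3.7 in from both sides at L = (-27.700, 17.000). Then |DL| = |L − D| = 32.501.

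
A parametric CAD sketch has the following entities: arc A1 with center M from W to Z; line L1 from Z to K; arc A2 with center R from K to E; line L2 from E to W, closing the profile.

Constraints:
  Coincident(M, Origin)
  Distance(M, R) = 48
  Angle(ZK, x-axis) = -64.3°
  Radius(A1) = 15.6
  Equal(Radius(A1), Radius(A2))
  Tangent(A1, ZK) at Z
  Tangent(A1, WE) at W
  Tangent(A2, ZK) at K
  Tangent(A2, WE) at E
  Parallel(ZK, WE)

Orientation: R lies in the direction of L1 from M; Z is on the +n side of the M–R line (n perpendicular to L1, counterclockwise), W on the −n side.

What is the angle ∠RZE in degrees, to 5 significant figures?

15.020°

The slot axis is L1's direction at -64.3°, so u = (cos -64.3°, sin -64.3°) = (0.43366, -0.90108) and n = (−sin -64.3°, cos -64.3°) = (0.90108, 0.43366). M is at the origin and R lies 48.0 along u from M, so R = 48.0·u = (20.816, -43.252). Tangency of A1 to both parallel lines with radius 15.6 puts Z and W at M ± 15.6·n: Z = (14.057, 6.7651), W = (-14.057, -6.7651). Equal radii place K and E the same way about R: K = R + 15.6·n = (34.872, -36.487), E = R − 15.6·n = (6.7588, -50.017). Then cos ∠RZE = ZR·ZE / (|ZR||ZE|), giving 15.020°.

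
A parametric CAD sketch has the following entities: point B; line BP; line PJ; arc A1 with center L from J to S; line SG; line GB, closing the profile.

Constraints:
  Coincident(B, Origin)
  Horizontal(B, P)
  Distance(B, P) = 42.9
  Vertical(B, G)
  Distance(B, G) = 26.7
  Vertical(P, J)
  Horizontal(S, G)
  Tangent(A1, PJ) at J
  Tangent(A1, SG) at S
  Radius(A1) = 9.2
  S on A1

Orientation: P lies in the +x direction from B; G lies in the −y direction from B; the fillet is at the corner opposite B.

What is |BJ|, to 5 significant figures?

46.332

The virtual corner opposite B is at (42.900, -26.700). Since A1 is tangent to PJ there, LJ ⟂ PJ and tangency of A1 to SG means the radius LS is perpendicular to SG, with radius 9.2, so the center L sits 9.2 in from both sides at L = (33.700, -17.500). That places the tangent points at J = (42.900, -17.500) on PJ and S = (33.700, -26.700) on SG. Then |BJ| = |J − B| = 46.332.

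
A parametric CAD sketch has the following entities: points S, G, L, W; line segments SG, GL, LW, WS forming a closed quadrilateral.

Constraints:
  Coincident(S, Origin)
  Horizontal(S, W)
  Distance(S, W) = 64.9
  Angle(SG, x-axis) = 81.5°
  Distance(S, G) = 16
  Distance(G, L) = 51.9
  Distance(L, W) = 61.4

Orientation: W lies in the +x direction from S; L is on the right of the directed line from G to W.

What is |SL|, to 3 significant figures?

37.5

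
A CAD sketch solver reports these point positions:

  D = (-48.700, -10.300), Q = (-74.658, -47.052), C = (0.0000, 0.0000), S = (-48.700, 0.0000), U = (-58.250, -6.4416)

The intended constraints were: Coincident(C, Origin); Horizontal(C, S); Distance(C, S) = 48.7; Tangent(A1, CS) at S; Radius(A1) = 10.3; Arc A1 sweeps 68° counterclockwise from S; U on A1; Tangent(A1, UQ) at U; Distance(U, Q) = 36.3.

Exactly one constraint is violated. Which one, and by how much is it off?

Distance(U, Q) = 36.3 — off by 7.50.

C = (0.00, 0.00) ✓; C.y = 0.00, S.y = 0.00 ✓; |CS| = 48.70 ✓; ∠(DS, SC) = 90.00° ✓; |DS| = 10.30 ✓; bearing(D→U) − bearing(D→S) = 68.00° ✓; |DU| = 10.30 ✓; ∠(DU, UQ) = 90.00° ✓; |UQ| = 43.80 ✗.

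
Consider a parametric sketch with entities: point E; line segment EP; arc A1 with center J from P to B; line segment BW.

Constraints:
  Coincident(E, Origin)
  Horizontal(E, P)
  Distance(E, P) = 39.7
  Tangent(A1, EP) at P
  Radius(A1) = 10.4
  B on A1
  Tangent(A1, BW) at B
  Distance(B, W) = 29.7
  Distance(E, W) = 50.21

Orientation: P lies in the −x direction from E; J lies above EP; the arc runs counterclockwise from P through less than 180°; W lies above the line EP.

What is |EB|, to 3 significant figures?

31.2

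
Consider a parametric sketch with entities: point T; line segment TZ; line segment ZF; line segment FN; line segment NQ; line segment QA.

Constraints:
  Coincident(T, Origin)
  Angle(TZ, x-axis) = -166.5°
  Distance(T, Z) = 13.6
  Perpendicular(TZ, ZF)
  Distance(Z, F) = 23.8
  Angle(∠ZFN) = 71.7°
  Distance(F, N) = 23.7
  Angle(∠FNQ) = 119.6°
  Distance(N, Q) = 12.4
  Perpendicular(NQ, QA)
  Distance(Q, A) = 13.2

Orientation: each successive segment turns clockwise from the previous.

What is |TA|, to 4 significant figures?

2.281

∠FNQ = 119.6° gives NQ at -65.20° from the x-axis; with |NQ| = 12.4, Q = (10.04, 6.728). The perpendicularity gives QA at right angles to NQ, so QA runs at -155.2°; with |QA| = 13.2, A = (-1.945, 1.191). Then |TA| = |A − T| = 2.281.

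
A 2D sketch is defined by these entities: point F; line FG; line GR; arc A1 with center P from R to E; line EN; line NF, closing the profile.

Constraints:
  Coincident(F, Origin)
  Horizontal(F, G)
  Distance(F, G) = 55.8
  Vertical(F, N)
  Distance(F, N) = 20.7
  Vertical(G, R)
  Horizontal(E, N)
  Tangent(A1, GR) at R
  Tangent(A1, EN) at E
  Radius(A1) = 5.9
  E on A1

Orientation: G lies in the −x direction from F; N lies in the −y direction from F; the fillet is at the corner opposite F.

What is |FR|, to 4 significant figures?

57.73

The virtual corner opposite F is at (-55.80, -20.70). Since A1 is tangent to GR there, PR ⟂ GR and the tangent condition forces PE to be normal to EN, with radius 5.9, so the center P sits 5.9 in from both sides at P = (-49.90, -14.80). That places the tangent points at R = (-55.80, -14.80) on GR and E = (-49.90, -20.70) on EN. Then |FR| = |R − F| = 57.73.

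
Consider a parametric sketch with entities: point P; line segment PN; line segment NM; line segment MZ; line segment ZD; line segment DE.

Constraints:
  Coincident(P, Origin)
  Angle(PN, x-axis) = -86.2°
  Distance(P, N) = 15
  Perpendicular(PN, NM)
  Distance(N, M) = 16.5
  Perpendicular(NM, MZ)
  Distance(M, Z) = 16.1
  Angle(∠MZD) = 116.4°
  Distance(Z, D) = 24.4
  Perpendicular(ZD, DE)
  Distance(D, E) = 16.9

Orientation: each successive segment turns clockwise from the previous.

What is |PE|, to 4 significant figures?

13.26

P is at the origin; PN runs at -86.2° with length 15.0, so N = (0.9941, -14.97). PN ⟂ NM, so NM runs at -176.2°; with |NM| = 16.5, M = (-15.47, -16.06). NM ⟂ MZ, so MZ runs at 93.80°; with |MZ| = 16.1, Z = (-16.54, 0.004062). ∠MZD = 116.4° gives ZD at 30.20° from the x-axis; with |ZD| = 24.4, D = (4.552, 12.28). ZD ⟂ DE, so DE runs at -59.80°; with |DE| = 16.9, E = (13.05, -2.328). Then |PE| = |E − P| = 13.26.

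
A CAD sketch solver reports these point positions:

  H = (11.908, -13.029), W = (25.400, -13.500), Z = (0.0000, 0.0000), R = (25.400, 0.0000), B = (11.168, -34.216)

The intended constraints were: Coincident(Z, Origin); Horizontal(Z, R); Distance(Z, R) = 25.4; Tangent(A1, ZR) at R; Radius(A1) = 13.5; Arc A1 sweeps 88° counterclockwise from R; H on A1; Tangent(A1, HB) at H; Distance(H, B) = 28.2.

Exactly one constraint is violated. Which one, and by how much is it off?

Distance(H, B) = 28.2 — off by 7.00.

Z = (0.00, 0.00) ✓; Z.y = 0.00, R.y = 0.00 ✓; |ZR| = 25.40 ✓; ∠(WR, RZ) = 90.00° ✓; |WR| = 13.50 ✓; bearing(W→H) − bearing(W→R) = 88.00° ✓; |WH| = 13.50 ✓; ∠(WH, HB) = 90.00° ✓; |HB| = 21.20 ✗.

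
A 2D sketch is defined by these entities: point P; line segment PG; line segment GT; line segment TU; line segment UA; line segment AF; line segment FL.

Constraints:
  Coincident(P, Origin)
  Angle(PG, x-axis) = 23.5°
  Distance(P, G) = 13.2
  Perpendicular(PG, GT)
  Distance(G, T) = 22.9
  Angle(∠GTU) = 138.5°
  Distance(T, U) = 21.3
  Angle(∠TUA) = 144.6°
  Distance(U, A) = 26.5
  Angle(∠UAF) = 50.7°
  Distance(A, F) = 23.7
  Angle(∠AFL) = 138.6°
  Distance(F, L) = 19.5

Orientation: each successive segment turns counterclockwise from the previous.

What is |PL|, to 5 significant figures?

16.260

∠UAF = 50.7° gives AF at -40.300° from the x-axis; with |AF| = 23.7, F = (-24.320, 15.153). ∠AFL = 138.6° gives FL at 1.1000° from the x-axis; with |FL| = 19.5, L = (-4.8235, 15.528). Then |PL| = |L − P| = 16.260.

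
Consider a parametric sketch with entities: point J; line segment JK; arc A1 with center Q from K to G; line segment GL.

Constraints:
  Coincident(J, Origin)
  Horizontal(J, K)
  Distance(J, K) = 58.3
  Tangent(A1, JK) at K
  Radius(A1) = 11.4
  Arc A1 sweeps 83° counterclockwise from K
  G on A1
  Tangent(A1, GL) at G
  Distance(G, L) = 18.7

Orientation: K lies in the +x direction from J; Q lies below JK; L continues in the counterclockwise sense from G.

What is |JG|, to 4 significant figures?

48.04

J is at the origin; J and K share the same y with |JK| = 58.3 and K on the +x side, so K = (58.30, 0.000). Since A1 is tangent to JK there, QK ⟂ JK, so Q = K + (0, -11.4) = (58.30, -11.40). On A1, K sits at bearing 90° from Q; an 83° counterclockwise sweep puts G at bearing 173°, so G = Q + 11.4·(cos 173°, sin 173°) = (46.98, -10.01). Then |JG| = |G − J| = 48.04.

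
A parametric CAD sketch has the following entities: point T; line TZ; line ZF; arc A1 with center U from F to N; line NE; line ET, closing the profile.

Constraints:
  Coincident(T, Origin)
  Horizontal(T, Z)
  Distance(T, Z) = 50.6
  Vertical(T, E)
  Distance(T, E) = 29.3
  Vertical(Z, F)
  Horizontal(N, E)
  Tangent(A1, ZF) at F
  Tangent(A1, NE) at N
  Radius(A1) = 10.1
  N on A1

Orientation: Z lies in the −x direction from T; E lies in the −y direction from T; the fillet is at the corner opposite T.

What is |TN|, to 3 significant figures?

50.0

T is at the origin; TZ is horizontal with |TZ| = 50.6 and Z on the −x side, so Z = (-50.6, 0.00). TE is vertical with |TE| = 29.3 and E on the −y side, so E = (0.00, -29.3). The virtual corner opposite T is at (-50.6, -29.3). Since A1 is tangent to ZF there, UF ⟂ ZF and A1 meets NE tangentially, so UN is at right angles to NE, with radius 10.1, so the center U sits 10.1 in from both sides at U = (-40.5, -19.2). That places the tangent points at F = (-50.6, -19.2) on ZF and N = (-40.5, -29.3) on NE. Then |TN| = |N − T| = 50.0.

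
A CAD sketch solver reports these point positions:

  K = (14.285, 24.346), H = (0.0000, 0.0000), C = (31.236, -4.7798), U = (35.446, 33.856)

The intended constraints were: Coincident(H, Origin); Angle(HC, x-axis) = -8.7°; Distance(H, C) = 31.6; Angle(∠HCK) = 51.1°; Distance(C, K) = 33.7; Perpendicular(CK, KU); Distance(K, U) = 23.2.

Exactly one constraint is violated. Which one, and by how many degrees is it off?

Perpendicular(CK, KU) — off by 6.00°.

H = (0.00, 0.00) ✓; HC at -8.700° ✓; |HC| = 31.60 ✓; ∠HCK = 51.10° ✓; |CK| = 33.70 ✓; ∠(CK, KU) = 96.00° ✗; |KU| = 23.20 ✓.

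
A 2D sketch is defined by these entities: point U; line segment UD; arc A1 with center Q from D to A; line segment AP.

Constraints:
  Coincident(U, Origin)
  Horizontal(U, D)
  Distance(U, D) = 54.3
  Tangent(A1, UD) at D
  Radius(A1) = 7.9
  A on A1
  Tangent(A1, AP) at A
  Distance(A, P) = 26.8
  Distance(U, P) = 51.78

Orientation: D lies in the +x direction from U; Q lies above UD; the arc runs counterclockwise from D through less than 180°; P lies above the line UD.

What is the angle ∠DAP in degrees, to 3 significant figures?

112°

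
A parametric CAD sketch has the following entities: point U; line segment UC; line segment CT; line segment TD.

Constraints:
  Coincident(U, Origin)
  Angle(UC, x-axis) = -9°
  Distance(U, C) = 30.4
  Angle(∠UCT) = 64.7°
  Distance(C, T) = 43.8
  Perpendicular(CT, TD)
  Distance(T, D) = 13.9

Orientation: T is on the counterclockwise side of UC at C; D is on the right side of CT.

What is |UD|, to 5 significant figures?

51.593

U is at the origin; UC runs at -9.0° with length 30.4, so C = 30.4·(cos -9.0°, sin -9.0°) = (30.026, -4.7556). ∠UCT = 64.7°, so CT runs at -9.0° + (180° − 64.7°) = 106.30° from the x-axis; with |CT| = 43.8, T = C + 43.8·(cos 106.30°, sin 106.30°) = (17.733, 37.284). CT ⟂ TD; with |TD| = 13.9 on the right of CT, D = T + 13.9·(0.95981, 0.28067) = (31.074, 41.185). Then |UD| = |D − U| = 51.593.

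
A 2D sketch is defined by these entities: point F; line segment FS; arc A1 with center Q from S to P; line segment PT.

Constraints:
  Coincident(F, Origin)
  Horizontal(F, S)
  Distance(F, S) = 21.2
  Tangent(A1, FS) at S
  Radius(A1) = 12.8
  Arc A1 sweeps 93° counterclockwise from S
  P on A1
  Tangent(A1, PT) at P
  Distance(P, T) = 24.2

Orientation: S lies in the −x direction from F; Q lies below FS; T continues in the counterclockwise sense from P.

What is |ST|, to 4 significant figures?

39.36

F is at the origin; F and S share the same y with |FS| = 21.2 and S on the −x side, so S = (-21.20, 0.000). Tangency of A1 to FS means the radius QS is perpendicular to FS, so Q = S + (0, -12.8) = (-21.20, -12.80). On A1, S sits at bearing 90° from Q; a 93° counterclockwise sweep puts P at bearing 183°, so P = Q + 12.8·(cos 183°, sin 183°) = (-33.98, -13.47). The tangent condition forces QP to be normal to PT, so PT runs along (−sin 183°, cos 183°); with |PT| = 24.2, T = (-32.72, -37.64). Then |ST| = |T − S| = 39.36.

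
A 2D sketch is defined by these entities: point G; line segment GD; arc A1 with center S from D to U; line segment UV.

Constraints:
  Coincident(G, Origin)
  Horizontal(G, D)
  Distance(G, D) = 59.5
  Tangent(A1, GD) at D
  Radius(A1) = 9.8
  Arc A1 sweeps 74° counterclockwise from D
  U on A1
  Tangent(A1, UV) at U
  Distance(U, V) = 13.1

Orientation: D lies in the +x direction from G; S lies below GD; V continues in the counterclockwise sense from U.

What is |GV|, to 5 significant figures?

50.469

G is at the origin; G and D share the same y with |GD| = 59.5 and D on the +x side, so D = (59.500, 0.0000). A1 meets GD tangentially, so SD is at right angles to GD, so S = D + (0, -9.8) = (59.500, -9.8000). On A1, D sits at bearing 90° from S; a 74° counterclockwise sweep puts U at bearing 164°, so U = S + 9.8·(cos 164°, sin 164°) = (50.080, -7.0988). Since A1 is tangent to UV there, SU ⟂ UV, so UV runs along (−sin 164°, cos 164°); with |UV| = 13.1, V = (46.469, -19.691). Then |GV| = |V − G| = 50.469.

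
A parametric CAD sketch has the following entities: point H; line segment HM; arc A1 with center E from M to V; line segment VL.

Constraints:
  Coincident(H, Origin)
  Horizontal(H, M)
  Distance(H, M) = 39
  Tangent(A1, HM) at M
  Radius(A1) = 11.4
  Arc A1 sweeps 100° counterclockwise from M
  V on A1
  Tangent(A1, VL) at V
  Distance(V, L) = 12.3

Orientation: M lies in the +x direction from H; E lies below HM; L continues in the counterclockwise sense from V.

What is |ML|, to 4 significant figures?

27.07

H is at the origin; HM is horizontal with |HM| = 39.0 and M on the +x side, so M = (39.00, 0.000). Tangency of A1 to HM means the radius EM is perpendicular to HM, so E = M + (0, -11.4) = (39.00, -11.40). On A1, M sits at bearing 90° from E; a 100° counterclockwise sweep puts V at bearing 190°, so V = E + 11.4·(cos 190°, sin 190°) = (27.77, -13.38). Since A1 is tangent to VL there, EV ⟂ VL, so VL runs along (−sin 190°, cos 190°); with |VL| = 12.3, L = (29.91, -25.49). Then |ML| = |L − M| = 27.07.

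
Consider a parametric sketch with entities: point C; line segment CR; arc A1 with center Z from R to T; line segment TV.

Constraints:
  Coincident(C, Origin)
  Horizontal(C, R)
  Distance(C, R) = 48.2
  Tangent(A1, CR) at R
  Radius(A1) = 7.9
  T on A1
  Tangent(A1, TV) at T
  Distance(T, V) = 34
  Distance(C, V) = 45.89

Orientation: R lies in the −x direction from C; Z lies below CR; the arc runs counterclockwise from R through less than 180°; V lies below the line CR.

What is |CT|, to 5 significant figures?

55.196

Checks: ∠(ZR, RC) = 90.00° ✓; |ZT| = 7.900 ✓; ∠(ZT, TV) = 90.00° ✓; |TV| = 34.00 ✓; |CV| = 45.89 ✓.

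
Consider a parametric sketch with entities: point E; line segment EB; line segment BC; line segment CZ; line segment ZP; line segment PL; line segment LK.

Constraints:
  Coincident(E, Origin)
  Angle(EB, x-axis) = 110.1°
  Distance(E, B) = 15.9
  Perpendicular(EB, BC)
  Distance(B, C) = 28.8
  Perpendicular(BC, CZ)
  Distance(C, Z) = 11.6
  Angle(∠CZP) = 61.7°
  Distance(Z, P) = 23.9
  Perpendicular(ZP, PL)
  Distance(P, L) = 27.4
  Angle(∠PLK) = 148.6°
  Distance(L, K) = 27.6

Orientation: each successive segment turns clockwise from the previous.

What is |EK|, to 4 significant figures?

69.78

E is at the origin; EB runs at 110.1° with length 15.9, so B = (-5.464, 14.93). EB ⟂ BC, so BC runs at 20.10°; with |BC| = 28.8, C = (21.58, 24.83). BC ⟂ CZ, so CZ runs at -69.90°; with |CZ| = 11.6, Z = (25.57, 13.94). ∠CZP = 61.7° gives ZP at 171.8° from the x-axis; with |ZP| = 23.9, P = (1.913, 17.34). The perpendicularity gives PL at right angles to ZP, so PL runs at 81.80°; with |PL| = 27.4, L = (5.821, 44.46). ∠PLK = 148.6° gives LK at 50.40° from the x-axis; with |LK| = 27.6, K = (23.41, 65.73). Then |EK| = |K − E| = 69.78.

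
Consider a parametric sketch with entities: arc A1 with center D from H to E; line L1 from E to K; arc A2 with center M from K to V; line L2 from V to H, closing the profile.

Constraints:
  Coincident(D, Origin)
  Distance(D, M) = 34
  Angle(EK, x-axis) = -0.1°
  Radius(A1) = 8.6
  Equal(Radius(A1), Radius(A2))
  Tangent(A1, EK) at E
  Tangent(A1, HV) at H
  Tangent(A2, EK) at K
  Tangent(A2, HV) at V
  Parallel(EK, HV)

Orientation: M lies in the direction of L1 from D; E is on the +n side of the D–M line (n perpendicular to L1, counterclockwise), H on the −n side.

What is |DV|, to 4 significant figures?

35.07

The slot axis is L1's direction at -0.1°, so u = (cos -0.1°, sin -0.1°) = (1.000, -0.001745) and n = (−sin -0.1°, cos -0.1°) = (0.001745, 1.000). D is at the origin and M lies 34.0 along u from D, so M = 34.0·u = (34.00, -0.05934). Tangency of A1 to both parallel lines with radius 8.6 puts E and H at D ± 8.6·n: E = (0.01501, 8.600), H = (-0.01501, -8.600). Equal radii place K and V the same way about M: K = M + 8.6·n = (34.01, 8.541), V = M − 8.6·n = (33.98, -8.659). Then |DV| = |V − D| = 35.07.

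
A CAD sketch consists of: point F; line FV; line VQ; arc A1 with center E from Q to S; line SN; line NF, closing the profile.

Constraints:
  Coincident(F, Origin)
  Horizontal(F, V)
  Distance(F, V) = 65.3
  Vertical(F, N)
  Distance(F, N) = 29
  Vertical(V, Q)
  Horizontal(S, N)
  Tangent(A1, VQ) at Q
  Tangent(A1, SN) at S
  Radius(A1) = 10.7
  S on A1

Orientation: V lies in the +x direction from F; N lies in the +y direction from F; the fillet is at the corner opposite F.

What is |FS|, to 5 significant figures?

61.824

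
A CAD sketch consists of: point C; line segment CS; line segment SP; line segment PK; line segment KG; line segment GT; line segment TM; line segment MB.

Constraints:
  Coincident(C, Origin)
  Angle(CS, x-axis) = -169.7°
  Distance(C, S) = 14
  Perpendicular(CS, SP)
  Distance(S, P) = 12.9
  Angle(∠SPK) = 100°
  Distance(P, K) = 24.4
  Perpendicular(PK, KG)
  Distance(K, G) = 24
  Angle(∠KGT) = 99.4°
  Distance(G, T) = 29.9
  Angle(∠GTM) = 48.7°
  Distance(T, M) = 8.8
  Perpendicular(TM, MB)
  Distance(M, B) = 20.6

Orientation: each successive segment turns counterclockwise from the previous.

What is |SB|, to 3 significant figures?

27.5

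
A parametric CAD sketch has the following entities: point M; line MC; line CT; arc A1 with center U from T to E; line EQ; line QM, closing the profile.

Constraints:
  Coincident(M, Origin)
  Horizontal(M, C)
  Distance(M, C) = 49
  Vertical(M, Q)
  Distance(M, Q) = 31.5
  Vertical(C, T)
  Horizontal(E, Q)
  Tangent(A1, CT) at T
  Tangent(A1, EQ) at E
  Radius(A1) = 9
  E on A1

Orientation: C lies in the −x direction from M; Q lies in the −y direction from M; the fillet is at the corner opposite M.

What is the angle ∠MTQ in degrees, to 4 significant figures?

35.07°

The virtual corner opposite M is at (-49.00, -31.50). A1 meets CT tangentially, so UT is at right angles to CT and tangency of A1 to EQ means the radius UE is perpendicular to EQ, with radius 9.0, so the center U sits 9.0 in from both sides at U = (-40.00, -22.50). That places the tangent points at T = (-49.00, -22.50) on CT and E = (-40.00, -31.50) on EQ. Then cos ∠MTQ = TM·TQ / (|TM||TQ|), giving 35.07°.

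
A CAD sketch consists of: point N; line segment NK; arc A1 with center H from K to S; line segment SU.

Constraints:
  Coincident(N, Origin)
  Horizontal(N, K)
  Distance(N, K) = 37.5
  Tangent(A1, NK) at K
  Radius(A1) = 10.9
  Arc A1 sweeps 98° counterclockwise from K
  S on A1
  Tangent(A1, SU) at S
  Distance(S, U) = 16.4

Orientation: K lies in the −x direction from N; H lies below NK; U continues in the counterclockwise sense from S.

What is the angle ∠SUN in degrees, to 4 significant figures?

66.08°

N is at the origin; NK is horizontal with |NK| = 37.5 and K on the −x side, so K = (-37.50, 0.000). Since A1 is tangent to NK there, HK ⟂ NK, so H = K + (0, -10.9) = (-37.50, -10.90). On A1, K sits at bearing 90° from H; a 98° counterclockwise sweep puts S at bearing 188°, so S = H + 10.9·(cos 188°, sin 188°) = (-48.29, -12.42). The tangent condition forces HS to be normal to SU, so SU runs along (−sin 188°, cos 188°); with |SU| = 16.4, U = (-46.01, -28.66). Then cos ∠SUN = US·UN / (|US||UN|), giving 66.08°.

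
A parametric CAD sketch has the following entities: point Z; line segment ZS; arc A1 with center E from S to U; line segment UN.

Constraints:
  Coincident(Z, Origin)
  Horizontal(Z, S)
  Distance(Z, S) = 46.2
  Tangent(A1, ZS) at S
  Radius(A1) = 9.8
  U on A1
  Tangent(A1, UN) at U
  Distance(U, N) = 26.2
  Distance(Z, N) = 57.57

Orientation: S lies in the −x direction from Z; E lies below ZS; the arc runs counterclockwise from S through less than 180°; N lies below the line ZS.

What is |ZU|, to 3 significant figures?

56.8

Z is at the origin; ZS is horizontal with |ZS| = 46.2 and S on the −x side, so S = (-46.2, 0.00). A1 meets ZS tangentially, so ES is at right angles to ZS, so E = S + (0, -9.8) = (-46.2, -9.80). Since EU ⟂ UN (tangency), |EN| = √(9.8² + 26.2²) = 28.0 regardless of where U sits on A1. So N lies on both circle(Z, 57.57) and circle(E, 28.0); the below-ZS intersection is N = (-43.6, -37.6). U is the foot of the tangent from N: U = (-55.0, -14.1).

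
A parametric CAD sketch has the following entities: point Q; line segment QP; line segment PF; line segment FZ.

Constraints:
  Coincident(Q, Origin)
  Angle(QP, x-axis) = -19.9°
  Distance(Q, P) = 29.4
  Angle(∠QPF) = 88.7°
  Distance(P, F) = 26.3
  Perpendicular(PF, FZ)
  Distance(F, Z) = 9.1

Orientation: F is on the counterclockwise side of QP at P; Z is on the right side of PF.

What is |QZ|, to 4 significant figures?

46.25

∠QPF = 88.7°, so PF runs at -19.9° + (180° − 88.7°) = 71.40° from the x-axis; with |PF| = 26.3, F = P + 26.3·(cos 71.40°, sin 71.40°) = (36.03, 14.92). The perpendicularity gives FZ at right angles to PF; with |FZ| = 9.1 on the right of PF, Z = F + 9.1·(0.9478, -0.3190) = (44.66, 12.02). Then |QZ| = |Z − Q| = 46.25.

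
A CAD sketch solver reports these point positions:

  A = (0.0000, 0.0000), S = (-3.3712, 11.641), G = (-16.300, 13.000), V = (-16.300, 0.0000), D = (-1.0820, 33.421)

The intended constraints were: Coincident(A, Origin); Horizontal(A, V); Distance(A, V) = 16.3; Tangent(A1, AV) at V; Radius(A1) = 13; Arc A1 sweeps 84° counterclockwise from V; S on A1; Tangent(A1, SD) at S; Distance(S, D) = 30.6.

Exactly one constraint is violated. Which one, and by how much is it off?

Distance(S, D) = 30.6 — off by 8.70.

A = (0.00, 0.00) ✓; A.y = 0.00, V.y = 0.00 ✓; |AV| = 16.30 ✓; ∠(GV, VA) = 90.00° ✓; |GV| = 13.00 ✓; bearing(G→S) − bearing(G→V) = 84.00° ✓; |GS| = 13.00 ✓; ∠(GS, SD) = 90.00° ✓; |SD| = 21.90 ✗.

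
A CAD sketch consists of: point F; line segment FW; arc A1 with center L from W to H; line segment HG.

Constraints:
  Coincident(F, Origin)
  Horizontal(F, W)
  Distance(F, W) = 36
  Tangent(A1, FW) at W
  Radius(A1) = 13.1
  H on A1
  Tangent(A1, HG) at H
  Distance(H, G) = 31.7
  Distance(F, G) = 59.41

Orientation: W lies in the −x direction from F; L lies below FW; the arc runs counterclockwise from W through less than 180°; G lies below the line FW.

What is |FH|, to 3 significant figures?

51.4

Checks: F.y = 0.00, W.y = 0.00 ✓; |LH| = 13.10 ✓; ∠(LH, HG) = 90.00° ✓; |HG| = 31.70 ✓; |FG| = 59.41 ✓.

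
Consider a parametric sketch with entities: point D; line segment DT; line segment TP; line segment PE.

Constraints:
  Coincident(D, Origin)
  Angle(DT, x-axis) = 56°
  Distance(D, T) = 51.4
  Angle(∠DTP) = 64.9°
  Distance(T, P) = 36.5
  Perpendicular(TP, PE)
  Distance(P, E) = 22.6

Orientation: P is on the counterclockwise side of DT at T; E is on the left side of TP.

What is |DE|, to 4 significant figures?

28.10

∠DTP = 64.9°, so TP runs at 56.0° + (180° − 64.9°) = 171.1° from the x-axis; with |TP| = 36.5, P = T + 36.5·(cos 171.1°, sin 171.1°) = (-7.318, 48.26). TP is perpendicular to PE; with |PE| = 22.6 on the left of TP, E = P + 22.6·(-0.1547, -0.9880) = (-10.81, 25.93). Then |DE| = |E − D| = 28.10.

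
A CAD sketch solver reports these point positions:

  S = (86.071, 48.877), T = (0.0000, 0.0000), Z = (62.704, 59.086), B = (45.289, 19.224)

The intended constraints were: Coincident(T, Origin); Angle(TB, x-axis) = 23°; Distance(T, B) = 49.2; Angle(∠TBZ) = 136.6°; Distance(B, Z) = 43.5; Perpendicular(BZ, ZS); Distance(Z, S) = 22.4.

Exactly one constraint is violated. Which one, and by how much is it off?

Distance(Z, S) = 22.4 — off by 3.10.

T = (0.00, 0.00) ✓; TB at 23.00° ✓; |TB| = 49.20 ✓; ∠TBZ = 136.6° ✓; |BZ| = 43.50 ✓; ∠(BZ, ZS) = 90.00° ✓; |ZS| = 25.50 ✗.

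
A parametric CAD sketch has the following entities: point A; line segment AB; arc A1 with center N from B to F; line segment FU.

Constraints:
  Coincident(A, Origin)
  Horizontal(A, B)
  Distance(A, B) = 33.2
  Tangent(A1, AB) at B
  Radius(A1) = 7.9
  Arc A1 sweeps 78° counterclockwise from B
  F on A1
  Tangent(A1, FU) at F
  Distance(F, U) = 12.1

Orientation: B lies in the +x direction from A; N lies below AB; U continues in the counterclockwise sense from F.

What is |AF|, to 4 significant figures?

26.23

A is at the origin; A and B share the same y with |AB| = 33.2 and B on the +x side, so B = (33.20, 0.000). The tangent condition forces NB to be normal to AB, so N = B + (0, -7.9) = (33.20, -7.900). On A1, B sits at bearing 90° from N; a 78° counterclockwise sweep puts F at bearing 168°, so F = N + 7.9·(cos 168°, sin 168°) = (25.47, -6.257). Then |AF| = |F − A| = 26.23.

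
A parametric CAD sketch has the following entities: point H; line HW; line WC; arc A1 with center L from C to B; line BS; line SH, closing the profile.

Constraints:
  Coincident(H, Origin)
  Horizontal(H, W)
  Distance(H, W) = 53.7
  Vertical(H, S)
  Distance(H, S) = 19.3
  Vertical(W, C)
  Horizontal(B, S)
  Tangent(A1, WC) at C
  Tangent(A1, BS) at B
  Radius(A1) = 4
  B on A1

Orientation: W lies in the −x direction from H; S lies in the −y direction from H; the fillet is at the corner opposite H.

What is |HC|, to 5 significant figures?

55.837

H is at the origin; HW is horizontal with |HW| = 53.7 and W on the −x side, so W = (-53.700, 0.0000). H and S share the same x with |HS| = 19.3 and S on the −y side, so S = (0.0000, -19.300). The virtual corner opposite H is at (-53.700, -19.300). The tangent condition forces LC to be normal to WC and tangency of A1 to BS means the radius LB is perpendicular to BS, with radius 4.0, so the center L sits 4.0 in from both sides at L = (-49.700, -15.300). That places the tangent points at C = (-53.700, -15.300) on WC and B = (-49.700, -19.300) on BS. Then |HC| = |C − H| = 55.837.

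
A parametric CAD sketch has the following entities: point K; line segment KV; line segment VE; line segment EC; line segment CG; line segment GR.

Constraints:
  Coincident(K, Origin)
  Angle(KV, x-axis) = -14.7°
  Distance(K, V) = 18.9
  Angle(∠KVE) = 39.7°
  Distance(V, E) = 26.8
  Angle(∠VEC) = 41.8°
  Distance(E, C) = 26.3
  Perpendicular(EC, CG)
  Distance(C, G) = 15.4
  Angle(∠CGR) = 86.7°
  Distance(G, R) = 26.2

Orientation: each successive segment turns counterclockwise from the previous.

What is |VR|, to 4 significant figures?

20.23

EC is perpendicular to CG, so CG runs at -6.200°; with |CG| = 15.4, G = (15.15, -10.81). ∠CGR = 86.7° gives GR at 87.10° from the x-axis; with |GR| = 26.2, R = (16.48, 15.35). Then |VR| = |R − V| = 20.23.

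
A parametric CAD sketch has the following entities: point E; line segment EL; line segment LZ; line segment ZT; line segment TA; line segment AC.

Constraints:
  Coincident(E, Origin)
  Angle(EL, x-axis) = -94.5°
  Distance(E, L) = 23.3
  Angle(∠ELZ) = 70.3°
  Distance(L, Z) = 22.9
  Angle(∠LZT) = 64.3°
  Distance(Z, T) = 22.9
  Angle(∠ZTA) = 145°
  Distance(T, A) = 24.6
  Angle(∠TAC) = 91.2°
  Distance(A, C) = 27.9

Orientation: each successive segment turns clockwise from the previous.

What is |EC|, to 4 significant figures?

33.27

∠ZTA = 145.0° gives TA at 5.100° from the x-axis; with |TA| = 24.6, A = (19.30, 3.096). ∠TAC = 91.2° gives AC at -83.70° from the x-axis; with |AC| = 27.9, C = (22.37, -24.64). Then |EC| = |C − E| = 33.27.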